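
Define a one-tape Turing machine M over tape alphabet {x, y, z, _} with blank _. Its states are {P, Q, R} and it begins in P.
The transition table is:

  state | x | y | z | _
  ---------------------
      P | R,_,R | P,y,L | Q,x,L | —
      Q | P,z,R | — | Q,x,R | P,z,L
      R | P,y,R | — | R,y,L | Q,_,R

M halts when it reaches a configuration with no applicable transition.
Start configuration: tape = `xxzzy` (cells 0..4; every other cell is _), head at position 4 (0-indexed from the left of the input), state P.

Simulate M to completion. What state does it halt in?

R

state=P head=4 tape=xxzz[y]   (P,y)→(P,y,L)
state=P head=3 tape=xxz[z]y   (P,z)→(Q,x,L)
state=Q head=2 tape=xx[z]xy   (Q,z)→(Q,x,R)
state=Q head=3 tape=xxx[x]y   (Q,x)→(P,z,R)
state=P head=4 tape=xxxz[y]   (P,y)→(P,y,L)
state=P head=3 tape=xxx[z]y   (P,z)→(Q,x,L)
state=Q head=2 tape=xx[x]xy   (Q,x)→(P,z,R)
state=P head=3 tape=xxz[x]y   (P,x)→(R,_,R)
state=R head=4 tape=xxz_[y]
No transition is defined for (R, y); M halts in state R.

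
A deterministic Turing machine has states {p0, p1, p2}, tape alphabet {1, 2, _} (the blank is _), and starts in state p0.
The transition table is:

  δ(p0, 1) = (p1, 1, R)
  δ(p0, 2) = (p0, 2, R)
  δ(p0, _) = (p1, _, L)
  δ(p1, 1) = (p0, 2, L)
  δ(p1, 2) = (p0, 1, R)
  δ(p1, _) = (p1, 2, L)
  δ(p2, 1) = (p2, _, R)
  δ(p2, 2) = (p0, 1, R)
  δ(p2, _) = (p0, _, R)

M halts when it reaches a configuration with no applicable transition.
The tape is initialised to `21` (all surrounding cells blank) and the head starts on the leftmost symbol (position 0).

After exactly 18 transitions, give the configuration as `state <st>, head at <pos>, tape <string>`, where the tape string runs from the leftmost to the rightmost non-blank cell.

state p0, head at 2, tape 222

state=p0 head=0 tape=[2]1__   (p0,2)→(p0,2,R)
state=p0 head=1 tape=2[1]__   (p0,1)→(p1,1,R)
state=p1 head=2 tape=21[_]_   (p1,_)→(p1,2,L)
state=p1 head=1 tape=2[1]2_   (p1,1)→(p0,2,L)
state=p0 head=0 tape=[2]22_   (p0,2)→(p0,2,R)
state=p0 head=1 tape=2[2]2_   (p0,2)→(p0,2,R)
state=p0 head=2 tape=22[2]_   (p0,2)→(p0,2,R)
state=p0 head=3 tape=222[_]   (p0,_)→(p1,_,L)
state=p1 head=2 tape=22[2]_   (p1,2)→(p0,1,R)
state=p0 head=3 tape=221[_]   (p0,_)→(p1,_,L)
state=p1 head=2 tape=22[1]_   (p1,1)→(p0,2,L)
state=p0 head=1 tape=2[2]2_   (p0,2)→(p0,2,R)
state=p0 head=2 tape=22[2]_   (p0,2)→(p0,2,R)
state=p0 head=3 tape=222[_]   (p0,_)→(p1,_,L)
state=p1 head=2 tape=22[2]_   (p1,2)→(p0,1,R)
state=p0 head=3 tape=221[_]   (p0,_)→(p1,_,L)
state=p1 head=2 tape=22[1]_   (p1,1)→(p0,2,L)
state=p0 head=1 tape=2[2]2_   (p0,2)→(p0,2,R)
state=p0 head=2 tape=22[2]_
After 18 steps: state p0, head at 2, tape 222.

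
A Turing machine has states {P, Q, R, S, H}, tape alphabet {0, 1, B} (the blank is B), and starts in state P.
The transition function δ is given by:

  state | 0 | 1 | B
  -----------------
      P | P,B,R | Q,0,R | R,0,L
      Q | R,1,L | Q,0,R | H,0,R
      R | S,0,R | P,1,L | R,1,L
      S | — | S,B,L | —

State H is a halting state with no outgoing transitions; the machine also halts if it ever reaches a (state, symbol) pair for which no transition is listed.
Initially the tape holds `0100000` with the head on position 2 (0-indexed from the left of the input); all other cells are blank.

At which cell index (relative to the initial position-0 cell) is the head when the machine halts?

state=P head=2 tape=01[0]0000B   (P,0)→(P,B,R)
state=P head=3 tape=01B[0]000B   (P,0)→(P,B,R)
state=P head=4 tape=01BB[0]00B   (P,0)→(P,B,R)
state=P head=5 tape=01BBB[0]0B   (P,0)→(P,B,R)
state=P head=6 tape=01BBBB[0]B   (P,0)→(P,B,R)
state=P head=7 tape=01BBBBB[B]   (P,B)→(R,0,L)
state=R head=6 tape=01BBBB[B]0   (R,B)→(R,1,L)
state=R head=5 tape=01BBB[B]10   (R,B)→(R,1,L)
state=R head=4 tape=01BB[B]110   (R,B)→(R,1,L)
state=R head=3 tape=01B[B]1110   (R,B)→(R,1,L)
state=R head=2 tape=01[B]11110   (R,B)→(R,1,L)
state=R head=1 tape=0[1]111110   (R,1)→(P,1,L)
state=P head=0 tape=[0]1111110   (P,0)→(P,B,R)
state=P head=1 tape=B[1]111110   (P,1)→(Q,0,R)
state=Q head=2 tape=B0[1]11110   (Q,1)→(Q,0,R)
state=Q head=3 tape=B00[1]1110   (Q,1)→(Q,0,R)
state=Q head=4 tape=B000[1]110   (Q,1)→(Q,0,R)
state=Q head=5 tape=B0000[1]10   (Q,1)→(Q,0,R)
state=Q head=6 tape=B00000[1]0   (Q,1)→(Q,0,R)
state=Q head=7 tape=B000000[0]   (Q,0)→(R,1,L)
state=R head=6 tape=B00000[0]1   (R,0)→(S,0,R)
state=S head=7 tape=B000000[1]   (S,1)→(S,B,L)
state=S head=6 tape=B00000[0]B
At halt the head is at cell 6.

6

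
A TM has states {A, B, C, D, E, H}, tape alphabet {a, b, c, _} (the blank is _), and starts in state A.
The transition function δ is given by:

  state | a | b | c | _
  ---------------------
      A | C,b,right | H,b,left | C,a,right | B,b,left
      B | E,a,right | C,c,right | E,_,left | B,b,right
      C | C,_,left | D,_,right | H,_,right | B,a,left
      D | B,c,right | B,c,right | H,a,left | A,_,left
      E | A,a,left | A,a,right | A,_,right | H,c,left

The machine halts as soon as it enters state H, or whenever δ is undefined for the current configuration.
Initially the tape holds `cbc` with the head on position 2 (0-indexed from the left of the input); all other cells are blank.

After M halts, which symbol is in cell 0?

a

A | cb[c]_   read c → write a, move right, go to C
C | cba[_]   read _ → write a, move left, go to B
B | cb[a]a   read a → write a, move right, go to E
E | cba[a]   read a → write a, move left, go to A
A | cb[a]a   read a → write b, move right, go to C
C | cbb[a]   read a → write _, move left, go to C
C | cb[b]_   read b → write _, move right, go to D
D | cb_[_]   read _ → write _, move left, go to A
A | cb[_]_   read _ → write b, move left, go to B
B | c[b]b_   read b → write c, move right, go to C
C | cc[b]_   read b → write _, move right, go to D
D | cc_[_]   read _ → write _, move left, go to A
A | cc[_]_   read _ → write b, move left, go to B
B | c[c]b_   read c → write _, move left, go to E
E | [c]_b_   read c → write _, move right, go to A
A | _[_]b_   read _ → write b, move left, go to B
B | [_]bb_   read _ → write b, move right, go to B
B | b[b]b_   read b → write c, move right, go to C
C | bc[b]_   read b → write _, move right, go to D
D | bc_[_]   read _ → write _, move left, go to A
A | bc[_]_   read _ → write b, move left, go to B
B | b[c]b_   read c → write _, move left, go to E
E | [b]_b_   read b → write a, move right, go to A
A | a[_]b_   read _ → write b, move left, go to B
B | [a]bb_   read a → write a, move right, go to E
E | a[b]b_   read b → write a, move right, go to A
A | aa[b]_   read b → write b, move left, go to H
H | a[a]b_
Cell 0 holds a when M halts.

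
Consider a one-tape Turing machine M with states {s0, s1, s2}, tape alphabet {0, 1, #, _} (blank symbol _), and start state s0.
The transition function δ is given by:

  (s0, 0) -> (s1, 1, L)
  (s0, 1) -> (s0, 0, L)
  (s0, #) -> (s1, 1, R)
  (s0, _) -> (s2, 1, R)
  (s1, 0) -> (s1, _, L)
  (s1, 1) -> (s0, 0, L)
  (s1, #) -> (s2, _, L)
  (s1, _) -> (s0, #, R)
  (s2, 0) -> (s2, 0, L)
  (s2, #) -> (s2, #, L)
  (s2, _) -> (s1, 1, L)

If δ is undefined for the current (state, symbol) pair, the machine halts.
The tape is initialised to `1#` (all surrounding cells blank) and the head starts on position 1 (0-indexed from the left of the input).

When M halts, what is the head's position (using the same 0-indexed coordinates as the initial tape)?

s0 | _1[#]___   read # → write 1, move R, go to s1
s1 | _11[_]__   read _ → write #, move R, go to s0
s0 | _11#[_]_   read _ → write 1, move R, go to s2
s2 | _11#1[_]   read _ → write 1, move L, go to s1
s1 | _11#[1]1   read 1 → write 0, move L, go to s0
s0 | _11[#]01   read # → write 1, move R, go to s1
s1 | _111[0]1   read 0 → write _, move L, go to s1
s1 | _11[1]_1   read 1 → write 0, move L, go to s0
s0 | _1[1]0_1   read 1 → write 0, move L, go to s0
s0 | _[1]00_1   read 1 → write 0, move L, go to s0
s0 | [_]000_1   read _ → write 1, move R, go to s2
s2 | 1[0]00_1   read 0 → write 0, move L, go to s2
s2 | [1]000_1
At halt the head is at cell -1.

-1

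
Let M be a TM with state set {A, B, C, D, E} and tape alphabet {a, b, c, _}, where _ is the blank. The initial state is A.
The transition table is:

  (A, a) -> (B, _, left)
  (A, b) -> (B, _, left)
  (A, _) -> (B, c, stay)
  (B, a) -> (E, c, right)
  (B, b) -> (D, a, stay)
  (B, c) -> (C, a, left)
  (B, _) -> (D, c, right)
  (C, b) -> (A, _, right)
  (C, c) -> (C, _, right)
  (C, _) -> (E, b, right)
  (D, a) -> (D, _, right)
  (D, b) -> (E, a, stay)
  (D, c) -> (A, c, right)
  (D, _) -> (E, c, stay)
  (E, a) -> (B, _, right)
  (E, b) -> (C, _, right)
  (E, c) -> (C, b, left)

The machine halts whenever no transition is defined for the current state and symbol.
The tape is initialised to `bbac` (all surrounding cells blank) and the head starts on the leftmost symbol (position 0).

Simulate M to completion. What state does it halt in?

A

state=A head=0 tape=_[b]bac   (A,b)→(B,_,left)
state=B head=-1 tape=[_]_bac   (B,_)→(D,c,right)
state=D head=0 tape=c[_]bac   (D,_)→(E,c,stay)
state=E head=0 tape=c[c]bac   (E,c)→(C,b,left)
state=C head=-1 tape=[c]bbac   (C,c)→(C,_,right)
state=C head=0 tape=_[b]bac   (C,b)→(A,_,right)
state=A head=1 tape=__[b]ac   (A,b)→(B,_,left)
state=B head=0 tape=_[_]_ac   (B,_)→(D,c,right)
state=D head=1 tape=_c[_]ac   (D,_)→(E,c,stay)
state=E head=1 tape=_c[c]ac   (E,c)→(C,b,left)
state=C head=0 tape=_[c]bac   (C,c)→(C,_,right)
state=C head=1 tape=__[b]ac   (C,b)→(A,_,right)
state=A head=2 tape=___[a]c   (A,a)→(B,_,left)
state=B head=1 tape=__[_]_c   (B,_)→(D,c,right)
state=D head=2 tape=__c[_]c   (D,_)→(E,c,stay)
state=E head=2 tape=__c[c]c   (E,c)→(C,b,left)
state=C head=1 tape=__[c]bc   (C,c)→(C,_,right)
state=C head=2 tape=___[b]c   (C,b)→(A,_,right)
state=A head=3 tape=____[c]
No transition is defined for (A, c); M halts in state A.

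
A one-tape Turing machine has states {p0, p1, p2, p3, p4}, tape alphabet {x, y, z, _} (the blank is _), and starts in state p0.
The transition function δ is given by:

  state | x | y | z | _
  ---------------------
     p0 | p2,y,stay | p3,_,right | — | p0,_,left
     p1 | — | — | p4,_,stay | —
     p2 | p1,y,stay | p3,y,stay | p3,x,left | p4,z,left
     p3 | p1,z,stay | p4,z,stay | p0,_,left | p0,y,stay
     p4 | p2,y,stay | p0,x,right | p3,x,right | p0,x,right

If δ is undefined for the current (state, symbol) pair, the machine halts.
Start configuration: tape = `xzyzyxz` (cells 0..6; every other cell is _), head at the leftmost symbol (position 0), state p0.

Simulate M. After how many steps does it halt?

p0 | [x]zyzyxz   read x → write y, move stay, go to p2
p2 | [y]zyzyxz   read y → write y, move stay, go to p3
p3 | [y]zyzyxz   read y → write z, move stay, go to p4
p4 | [z]zyzyxz   read z → write x, move right, go to p3
p3 | x[z]yzyxz   read z → write _, move left, go to p0
p0 | [x]_yzyxz   read x → write y, move stay, go to p2
p2 | [y]_yzyxz   read y → write y, move stay, go to p3
p3 | [y]_yzyxz   read y → write z, move stay, go to p4
p4 | [z]_yzyxz   read z → write x, move right, go to p3
p3 | x[_]yzyxz   read _ → write y, move stay, go to p0
p0 | x[y]yzyxz   read y → write _, move right, go to p3
p3 | x_[y]zyxz   read y → write z, move stay, go to p4
p4 | x_[z]zyxz   read z → write x, move right, go to p3
p3 | x_x[z]yxz   read z → write _, move left, go to p0
p0 | x_[x]_yxz   read x → write y, move stay, go to p2
p2 | x_[y]_yxz   read y → write y, move stay, go to p3
p3 | x_[y]_yxz   read y → write z, move stay, go to p4
p4 | x_[z]_yxz   read z → write x, move right, go to p3
p3 | x_x[_]yxz   read _ → write y, move stay, go to p0
p0 | x_x[y]yxz   read y → write _, move right, go to p3
p3 | x_x_[y]xz   read y → write z, move stay, go to p4
p4 | x_x_[z]xz   read z → write x, move right, go to p3
p3 | x_x_x[x]z   read x → write z, move stay, go to p1
p1 | x_x_x[z]z   read z → write _, move stay, go to p4
p4 | x_x_x[_]z   read _ → write x, move right, go to p0
p0 | x_x_xx[z]
M halts after 25 transitions.

25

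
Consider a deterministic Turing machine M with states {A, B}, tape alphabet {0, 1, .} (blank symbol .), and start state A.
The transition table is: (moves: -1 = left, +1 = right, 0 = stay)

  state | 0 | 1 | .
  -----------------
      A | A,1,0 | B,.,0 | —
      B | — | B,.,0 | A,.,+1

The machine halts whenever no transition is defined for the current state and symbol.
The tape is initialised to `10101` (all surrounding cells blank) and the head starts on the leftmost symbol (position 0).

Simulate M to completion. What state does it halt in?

A

A | [1]0101.   read 1 → write ., move 0, go to B
B | [.]0101.   read . → write ., move +1, go to A
A | .[0]101.   read 0 → write 1, move 0, go to A
A | .[1]101.   read 1 → write ., move 0, go to B
B | .[.]101.   read . → write ., move +1, go to A
A | ..[1]01.   read 1 → write ., move 0, go to B
B | ..[.]01.   read . → write ., move +1, go to A
A | ...[0]1.   read 0 → write 1, move 0, go to A
A | ...[1]1.   read 1 → write ., move 0, go to B
B | ...[.]1.   read . → write ., move +1, go to A
A | ....[1].   read 1 → write ., move 0, go to B
B | ....[.].   read . → write ., move +1, go to A
A | .....[.]
No transition is defined for (A, .); M halts in state A.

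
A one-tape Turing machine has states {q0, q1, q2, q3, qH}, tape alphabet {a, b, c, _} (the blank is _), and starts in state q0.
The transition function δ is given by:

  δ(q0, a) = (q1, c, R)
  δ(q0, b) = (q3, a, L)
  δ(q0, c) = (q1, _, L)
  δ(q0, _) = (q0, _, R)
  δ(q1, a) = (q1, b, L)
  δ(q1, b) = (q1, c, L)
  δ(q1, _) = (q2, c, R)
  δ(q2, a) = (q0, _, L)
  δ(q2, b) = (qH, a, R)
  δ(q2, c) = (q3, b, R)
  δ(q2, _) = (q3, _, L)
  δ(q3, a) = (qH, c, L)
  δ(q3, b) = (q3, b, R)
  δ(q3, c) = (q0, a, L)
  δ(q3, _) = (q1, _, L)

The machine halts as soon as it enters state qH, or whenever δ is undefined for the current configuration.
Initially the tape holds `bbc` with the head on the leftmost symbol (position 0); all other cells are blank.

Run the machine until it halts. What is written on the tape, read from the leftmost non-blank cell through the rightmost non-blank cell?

c__bc

q0 | ___[b]bc   read b → write a, move L, go to q3
q3 | __[_]abc   read _ → write _, move L, go to q1
q1 | _[_]_abc   read _ → write c, move R, go to q2
q2 | _c[_]abc   read _ → write _, move L, go to q3
q3 | _[c]_abc   read c → write a, move L, go to q0
q0 | [_]a_abc   read _ → write _, move R, go to q0
q0 | _[a]_abc   read a → write c, move R, go to q1
q1 | _c[_]abc   read _ → write c, move R, go to q2
q2 | _cc[a]bc   read a → write _, move L, go to q0
q0 | _c[c]_bc   read c → write _, move L, go to q1
q1 | _[c]__bc
The non-blank tape span at halt is c__bc.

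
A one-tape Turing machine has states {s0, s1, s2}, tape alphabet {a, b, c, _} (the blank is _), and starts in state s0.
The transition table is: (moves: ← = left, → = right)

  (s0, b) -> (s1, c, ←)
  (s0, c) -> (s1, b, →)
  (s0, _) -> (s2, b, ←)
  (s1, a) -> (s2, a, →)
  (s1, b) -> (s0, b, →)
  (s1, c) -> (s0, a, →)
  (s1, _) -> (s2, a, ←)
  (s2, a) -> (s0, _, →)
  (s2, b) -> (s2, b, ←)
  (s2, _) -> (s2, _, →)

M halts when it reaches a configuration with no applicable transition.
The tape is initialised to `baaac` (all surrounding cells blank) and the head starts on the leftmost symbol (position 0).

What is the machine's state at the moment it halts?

s0

state=s0 head=0 tape=__[b]aaac   (s0,b)→(s1,c,←)
state=s1 head=-1 tape=_[_]caaac   (s1,_)→(s2,a,←)
state=s2 head=-2 tape=[_]acaaac   (s2,_)→(s2,_,→)
state=s2 head=-1 tape=_[a]caaac   (s2,a)→(s0,_,→)
state=s0 head=0 tape=__[c]aaac   (s0,c)→(s1,b,→)
state=s1 head=1 tape=__b[a]aac   (s1,a)→(s2,a,→)
state=s2 head=2 tape=__ba[a]ac   (s2,a)→(s0,_,→)
state=s0 head=3 tape=__ba_[a]c
No transition is defined for (s0, a); M halts in state s0.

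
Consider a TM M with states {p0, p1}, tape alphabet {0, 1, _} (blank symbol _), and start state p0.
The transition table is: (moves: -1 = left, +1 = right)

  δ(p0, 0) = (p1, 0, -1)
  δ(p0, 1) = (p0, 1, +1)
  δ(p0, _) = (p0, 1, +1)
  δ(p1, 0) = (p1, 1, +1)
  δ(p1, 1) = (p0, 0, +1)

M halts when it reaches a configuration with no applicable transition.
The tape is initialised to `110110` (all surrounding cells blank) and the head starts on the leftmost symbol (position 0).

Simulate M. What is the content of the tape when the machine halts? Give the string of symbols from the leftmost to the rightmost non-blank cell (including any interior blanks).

111011

state=p0 head=0 tape=[1]10110_   (p0,1)→(p0,1,+1)
state=p0 head=1 tape=1[1]0110_   (p0,1)→(p0,1,+1)
state=p0 head=2 tape=11[0]110_   (p0,0)→(p1,0,-1)
state=p1 head=1 tape=1[1]0110_   (p1,1)→(p0,0,+1)
state=p0 head=2 tape=10[0]110_   (p0,0)→(p1,0,-1)
state=p1 head=1 tape=1[0]0110_   (p1,0)→(p1,1,+1)
state=p1 head=2 tape=11[0]110_   (p1,0)→(p1,1,+1)
state=p1 head=3 tape=111[1]10_   (p1,1)→(p0,0,+1)
state=p0 head=4 tape=1110[1]0_   (p0,1)→(p0,1,+1)
state=p0 head=5 tape=11101[0]_   (p0,0)→(p1,0,-1)
state=p1 head=4 tape=1110[1]0_   (p1,1)→(p0,0,+1)
state=p0 head=5 tape=11100[0]_   (p0,0)→(p1,0,-1)
state=p1 head=4 tape=1110[0]0_   (p1,0)→(p1,1,+1)
state=p1 head=5 tape=11101[0]_   (p1,0)→(p1,1,+1)
state=p1 head=6 tape=111011[_]
The non-blank tape span at halt is 111011.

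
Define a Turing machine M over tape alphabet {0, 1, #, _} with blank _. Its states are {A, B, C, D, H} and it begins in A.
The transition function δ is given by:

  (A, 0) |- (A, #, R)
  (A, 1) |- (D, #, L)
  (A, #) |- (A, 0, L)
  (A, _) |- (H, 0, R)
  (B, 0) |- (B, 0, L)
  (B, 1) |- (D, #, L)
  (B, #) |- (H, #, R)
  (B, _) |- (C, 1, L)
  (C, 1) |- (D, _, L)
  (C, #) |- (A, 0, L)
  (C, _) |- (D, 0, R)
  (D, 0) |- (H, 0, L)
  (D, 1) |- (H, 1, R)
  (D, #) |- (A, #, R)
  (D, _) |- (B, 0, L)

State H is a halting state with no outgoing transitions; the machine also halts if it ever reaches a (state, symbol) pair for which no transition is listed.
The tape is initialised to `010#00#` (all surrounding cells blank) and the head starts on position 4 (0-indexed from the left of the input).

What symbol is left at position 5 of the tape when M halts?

#

A | 010#[0]0#__   read 0 → write #, move R, go to A
A | 010##[0]#__   read 0 → write #, move R, go to A
A | 010###[#]__   read # → write 0, move L, go to A
A | 010##[#]0__   read # → write 0, move L, go to A
A | 010#[#]00__   read # → write 0, move L, go to A
A | 010[#]000__   read # → write 0, move L, go to A
A | 01[0]0000__   read 0 → write #, move R, go to A
A | 01#[0]000__   read 0 → write #, move R, go to A
A | 01##[0]00__   read 0 → write #, move R, go to A
A | 01###[0]0__   read 0 → write #, move R, go to A
A | 01####[0]__   read 0 → write #, move R, go to A
A | 01#####[_]_   read _ → write 0, move R, go to H
H | 01#####0[_]
Cell 5 holds # when M halts.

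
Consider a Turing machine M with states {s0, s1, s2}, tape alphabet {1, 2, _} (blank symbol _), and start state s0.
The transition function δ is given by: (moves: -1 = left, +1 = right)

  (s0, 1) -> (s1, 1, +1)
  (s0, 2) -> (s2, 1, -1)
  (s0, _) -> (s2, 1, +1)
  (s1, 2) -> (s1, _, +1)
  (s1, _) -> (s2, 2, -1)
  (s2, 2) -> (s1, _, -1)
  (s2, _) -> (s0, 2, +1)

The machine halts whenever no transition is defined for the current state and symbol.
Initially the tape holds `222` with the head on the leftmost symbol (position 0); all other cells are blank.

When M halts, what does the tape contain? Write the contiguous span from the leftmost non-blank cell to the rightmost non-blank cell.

state=s0 head=0 tape=_[2]22_   (s0,2)→(s2,1,-1)
state=s2 head=-1 tape=[_]122_   (s2,_)→(s0,2,+1)
state=s0 head=0 tape=2[1]22_   (s0,1)→(s1,1,+1)
state=s1 head=1 tape=21[2]2_   (s1,2)→(s1,_,+1)
state=s1 head=2 tape=21_[2]_   (s1,2)→(s1,_,+1)
state=s1 head=3 tape=21__[_]   (s1,_)→(s2,2,-1)
state=s2 head=2 tape=21_[_]2   (s2,_)→(s0,2,+1)
state=s0 head=3 tape=21_2[2]   (s0,2)→(s2,1,-1)
state=s2 head=2 tape=21_[2]1   (s2,2)→(s1,_,-1)
state=s1 head=1 tape=21[_]_1   (s1,_)→(s2,2,-1)
state=s2 head=0 tape=2[1]2_1
The non-blank tape span at halt is 212_1.

212_1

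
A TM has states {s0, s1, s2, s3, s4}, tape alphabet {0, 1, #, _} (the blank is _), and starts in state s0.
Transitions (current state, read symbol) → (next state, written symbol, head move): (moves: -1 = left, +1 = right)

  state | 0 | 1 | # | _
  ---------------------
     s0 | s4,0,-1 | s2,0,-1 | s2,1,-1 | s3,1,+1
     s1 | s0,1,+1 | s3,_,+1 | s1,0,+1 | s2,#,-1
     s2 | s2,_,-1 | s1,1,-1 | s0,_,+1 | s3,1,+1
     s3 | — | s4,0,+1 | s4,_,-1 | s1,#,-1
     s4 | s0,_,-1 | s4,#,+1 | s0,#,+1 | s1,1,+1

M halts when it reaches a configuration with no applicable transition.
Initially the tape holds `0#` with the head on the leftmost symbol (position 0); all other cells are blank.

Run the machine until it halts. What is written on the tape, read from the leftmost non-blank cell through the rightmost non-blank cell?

s0 | __[0]#__   read 0 → write 0, move -1, go to s4
s4 | _[_]0#__   read _ → write 1, move +1, go to s1
s1 | _1[0]#__   read 0 → write 1, move +1, go to s0
s0 | _11[#]__   read # → write 1, move -1, go to s2
s2 | _1[1]1__   read 1 → write 1, move -1, go to s1
s1 | _[1]11__   read 1 → write _, move +1, go to s3
s3 | __[1]1__   read 1 → write 0, move +1, go to s4
s4 | __0[1]__   read 1 → write #, move +1, go to s4
s4 | __0#[_]_   read _ → write 1, move +1, go to s1
s1 | __0#1[_]   read _ → write #, move -1, go to s2
s2 | __0#[1]#   read 1 → write 1, move -1, go to s1
s1 | __0[#]1#   read # → write 0, move +1, go to s1
s1 | __00[1]#   read 1 → write _, move +1, go to s3
s3 | __00_[#]   read # → write _, move -1, go to s4
s4 | __00[_]_   read _ → write 1, move +1, go to s1
s1 | __001[_]   read _ → write #, move -1, go to s2
s2 | __00[1]#   read 1 → write 1, move -1, go to s1
s1 | __0[0]1#   read 0 → write 1, move +1, go to s0
s0 | __01[1]#   read 1 → write 0, move -1, go to s2
s2 | __0[1]0#   read 1 → write 1, move -1, go to s1
s1 | __[0]10#   read 0 → write 1, move +1, go to s0
s0 | __1[1]0#   read 1 → write 0, move -1, go to s2
s2 | __[1]00#   read 1 → write 1, move -1, go to s1
s1 | _[_]100#   read _ → write #, move -1, go to s2
s2 | [_]#100#   read _ → write 1, move +1, go to s3
s3 | 1[#]100#   read # → write _, move -1, go to s4
s4 | [1]_100#   read 1 → write #, move +1, go to s4
s4 | #[_]100#   read _ → write 1, move +1, go to s1
s1 | #1[1]00#   read 1 → write _, move +1, go to s3
s3 | #1_[0]0#
The non-blank tape span at halt is #1_00#.

#1_00#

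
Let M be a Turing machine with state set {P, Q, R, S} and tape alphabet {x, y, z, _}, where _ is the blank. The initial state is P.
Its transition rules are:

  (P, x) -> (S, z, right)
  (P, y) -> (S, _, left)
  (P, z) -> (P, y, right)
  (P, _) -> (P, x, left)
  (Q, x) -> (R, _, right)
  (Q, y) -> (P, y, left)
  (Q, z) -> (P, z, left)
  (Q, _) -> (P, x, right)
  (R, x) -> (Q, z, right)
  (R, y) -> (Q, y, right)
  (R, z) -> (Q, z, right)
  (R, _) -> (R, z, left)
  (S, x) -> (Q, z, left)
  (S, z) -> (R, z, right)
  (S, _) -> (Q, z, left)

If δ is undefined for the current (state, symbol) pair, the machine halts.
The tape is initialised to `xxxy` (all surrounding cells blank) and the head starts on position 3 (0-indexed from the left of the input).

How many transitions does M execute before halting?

14

P | xxx[y]__   read y → write _, move left, go to S
S | xx[x]___   read x → write z, move left, go to Q
Q | x[x]z___   read x → write _, move right, go to R
R | x_[z]___   read z → write z, move right, go to Q
Q | x_z[_]__   read _ → write x, move right, go to P
P | x_zx[_]_   read _ → write x, move left, go to P
P | x_z[x]x_   read x → write z, move right, go to S
S | x_zz[x]_   read x → write z, move left, go to Q
Q | x_z[z]z_   read z → write z, move left, go to P
P | x_[z]zz_   read z → write y, move right, go to P
P | x_y[z]z_   read z → write y, move right, go to P
P | x_yy[z]_   read z → write y, move right, go to P
P | x_yyy[_]   read _ → write x, move left, go to P
P | x_yy[y]x   read y → write _, move left, go to S
S | x_y[y]_x
M halts after 14 transitions.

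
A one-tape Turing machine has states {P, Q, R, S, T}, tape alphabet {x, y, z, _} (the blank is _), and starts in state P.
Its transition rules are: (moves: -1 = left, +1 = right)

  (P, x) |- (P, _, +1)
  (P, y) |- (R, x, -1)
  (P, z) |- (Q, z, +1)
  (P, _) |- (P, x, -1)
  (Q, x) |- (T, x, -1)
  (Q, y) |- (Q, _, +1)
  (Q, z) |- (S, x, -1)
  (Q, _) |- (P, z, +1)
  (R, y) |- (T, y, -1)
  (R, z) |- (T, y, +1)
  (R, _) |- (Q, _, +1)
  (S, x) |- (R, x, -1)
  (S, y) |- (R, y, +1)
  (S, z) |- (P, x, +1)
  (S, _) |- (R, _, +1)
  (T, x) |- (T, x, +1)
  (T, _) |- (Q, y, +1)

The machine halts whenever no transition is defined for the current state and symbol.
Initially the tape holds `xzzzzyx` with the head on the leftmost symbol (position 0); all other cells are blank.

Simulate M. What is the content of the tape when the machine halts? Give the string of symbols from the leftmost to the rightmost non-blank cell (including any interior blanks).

x_xyxx

P | [x]zzzzyx   read x → write _, move +1, go to P
P | _[z]zzzyx   read z → write z, move +1, go to Q
Q | _z[z]zzyx   read z → write x, move -1, go to S
S | _[z]xzzyx   read z → write x, move +1, go to P
P | _x[x]zzyx   read x → write _, move +1, go to P
P | _x_[z]zyx   read z → write z, move +1, go to Q
Q | _x_z[z]yx   read z → write x, move -1, go to S
S | _x_[z]xyx   read z → write x, move +1, go to P
P | _x_x[x]yx   read x → write _, move +1, go to P
P | _x_x_[y]x   read y → write x, move -1, go to R
R | _x_x[_]xx   read _ → write _, move +1, go to Q
Q | _x_x_[x]x   read x → write x, move -1, go to T
T | _x_x[_]xx   read _ → write y, move +1, go to Q
Q | _x_xy[x]x   read x → write x, move -1, go to T
T | _x_x[y]xx
The non-blank tape span at halt is x_xyxx.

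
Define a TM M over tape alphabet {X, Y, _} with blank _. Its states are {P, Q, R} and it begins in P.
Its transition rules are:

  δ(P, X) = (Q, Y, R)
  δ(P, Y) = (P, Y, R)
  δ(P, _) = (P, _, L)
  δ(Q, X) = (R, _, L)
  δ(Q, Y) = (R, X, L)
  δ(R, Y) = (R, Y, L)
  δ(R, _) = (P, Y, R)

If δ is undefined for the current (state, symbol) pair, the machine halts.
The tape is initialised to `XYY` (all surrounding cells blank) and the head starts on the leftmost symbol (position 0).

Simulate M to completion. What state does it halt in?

Q

P | __[X]YY_   read X → write Y, move R, go to Q
Q | __Y[Y]Y_   read Y → write X, move L, go to R
R | __[Y]XY_   read Y → write Y, move L, go to R
R | _[_]YXY_   read _ → write Y, move R, go to P
P | _Y[Y]XY_   read Y → write Y, move R, go to P
P | _YY[X]Y_   read X → write Y, move R, go to Q
Q | _YYY[Y]_   read Y → write X, move L, go to R
R | _YY[Y]X_   read Y → write Y, move L, go to R
R | _Y[Y]YX_   read Y → write Y, move L, go to R
R | _[Y]YYX_   read Y → write Y, move L, go to R
R | [_]YYYX_   read _ → write Y, move R, go to P
P | Y[Y]YYX_   read Y → write Y, move R, go to P
P | YY[Y]YX_   read Y → write Y, move R, go to P
P | YYY[Y]X_   read Y → write Y, move R, go to P
P | YYYY[X]_   read X → write Y, move R, go to Q
Q | YYYYY[_]
No transition is defined for (Q, _); M halts in state Q.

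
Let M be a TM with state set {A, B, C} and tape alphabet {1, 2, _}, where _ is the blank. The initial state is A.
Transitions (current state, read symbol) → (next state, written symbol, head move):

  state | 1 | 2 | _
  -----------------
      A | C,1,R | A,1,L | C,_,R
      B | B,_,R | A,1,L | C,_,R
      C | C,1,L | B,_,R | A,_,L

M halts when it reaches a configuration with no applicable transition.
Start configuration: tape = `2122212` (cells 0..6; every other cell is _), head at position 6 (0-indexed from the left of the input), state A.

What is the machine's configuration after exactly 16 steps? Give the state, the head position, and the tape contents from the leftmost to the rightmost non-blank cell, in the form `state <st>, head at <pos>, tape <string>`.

state C, head at 8, tape 2122

state=A head=6 tape=212221[2]__   (A,2)→(A,1,L)
state=A head=5 tape=21222[1]1__   (A,1)→(C,1,R)
state=C head=6 tape=212221[1]__   (C,1)→(C,1,L)
state=C head=5 tape=21222[1]1__   (C,1)→(C,1,L)
state=C head=4 tape=2122[2]11__   (C,2)→(B,_,R)
state=B head=5 tape=2122_[1]1__   (B,1)→(B,_,R)
state=B head=6 tape=2122__[1]__   (B,1)→(B,_,R)
state=B head=7 tape=2122___[_]_   (B,_)→(C,_,R)
state=C head=8 tape=2122____[_]   (C,_)→(A,_,L)
state=A head=7 tape=2122___[_]_   (A,_)→(C,_,R)
state=C head=8 tape=2122____[_]   (C,_)→(A,_,L)
state=A head=7 tape=2122___[_]_   (A,_)→(C,_,R)
state=C head=8 tape=2122____[_]   (C,_)→(A,_,L)
state=A head=7 tape=2122___[_]_   (A,_)→(C,_,R)
state=C head=8 tape=2122____[_]   (C,_)→(A,_,L)
state=A head=7 tape=2122___[_]_   (A,_)→(C,_,R)
state=C head=8 tape=2122____[_]
After 16 steps: state C, head at 8, tape 2122.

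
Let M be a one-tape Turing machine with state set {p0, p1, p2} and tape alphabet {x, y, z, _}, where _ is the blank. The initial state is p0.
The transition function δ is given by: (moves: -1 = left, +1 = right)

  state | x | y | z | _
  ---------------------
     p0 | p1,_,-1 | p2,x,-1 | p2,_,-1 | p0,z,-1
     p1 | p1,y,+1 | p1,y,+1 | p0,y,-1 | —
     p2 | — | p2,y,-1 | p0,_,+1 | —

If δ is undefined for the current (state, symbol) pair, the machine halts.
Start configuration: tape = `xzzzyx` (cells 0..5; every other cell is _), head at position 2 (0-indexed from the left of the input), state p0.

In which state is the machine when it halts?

p1

state=p0 head=2 tape=_xz[z]zyx   (p0,z)→(p2,_,-1)
state=p2 head=1 tape=_x[z]_zyx   (p2,z)→(p0,_,+1)
state=p0 head=2 tape=_x_[_]zyx   (p0,_)→(p0,z,-1)
state=p0 head=1 tape=_x[_]zzyx   (p0,_)→(p0,z,-1)
state=p0 head=0 tape=_[x]zzzyx   (p0,x)→(p1,_,-1)
state=p1 head=-1 tape=[_]_zzzyx
No transition is defined for (p1, _); M halts in state p1.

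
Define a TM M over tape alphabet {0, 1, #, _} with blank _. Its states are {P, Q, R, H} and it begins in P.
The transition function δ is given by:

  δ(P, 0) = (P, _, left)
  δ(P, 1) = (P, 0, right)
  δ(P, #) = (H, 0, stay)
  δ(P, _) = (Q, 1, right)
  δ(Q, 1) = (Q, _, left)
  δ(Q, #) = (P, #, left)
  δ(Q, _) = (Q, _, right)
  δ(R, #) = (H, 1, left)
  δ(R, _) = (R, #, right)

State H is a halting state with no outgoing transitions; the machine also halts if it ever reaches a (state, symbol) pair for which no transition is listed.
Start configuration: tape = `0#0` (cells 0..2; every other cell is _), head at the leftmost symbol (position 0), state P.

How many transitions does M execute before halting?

P | _[0]#0   read 0 → write _, move left, go to P
P | [_]_#0   read _ → write 1, move right, go to Q
Q | 1[_]#0   read _ → write _, move right, go to Q
Q | 1_[#]0   read # → write #, move left, go to P
P | 1[_]#0   read _ → write 1, move right, go to Q
Q | 11[#]0   read # → write #, move left, go to P
P | 1[1]#0   read 1 → write 0, move right, go to P
P | 10[#]0   read # → write 0, move stay, go to H
H | 10[0]0
M halts after 8 transitions.

8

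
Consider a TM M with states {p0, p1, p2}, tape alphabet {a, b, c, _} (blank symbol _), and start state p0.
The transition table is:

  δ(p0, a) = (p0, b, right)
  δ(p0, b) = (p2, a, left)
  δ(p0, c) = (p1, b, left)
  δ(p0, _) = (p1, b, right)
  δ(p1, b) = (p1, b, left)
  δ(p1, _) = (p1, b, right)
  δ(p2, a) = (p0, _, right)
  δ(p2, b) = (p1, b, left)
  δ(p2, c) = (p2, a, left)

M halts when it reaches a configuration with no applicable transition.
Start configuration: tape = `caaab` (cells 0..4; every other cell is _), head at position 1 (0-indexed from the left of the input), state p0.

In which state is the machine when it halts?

p1

state=p0 head=1 tape=c[a]aab   (p0,a)→(p0,b,right)
state=p0 head=2 tape=cb[a]ab   (p0,a)→(p0,b,right)
state=p0 head=3 tape=cbb[a]b   (p0,a)→(p0,b,right)
state=p0 head=4 tape=cbbb[b]   (p0,b)→(p2,a,left)
state=p2 head=3 tape=cbb[b]a   (p2,b)→(p1,b,left)
state=p1 head=2 tape=cb[b]ba   (p1,b)→(p1,b,left)
state=p1 head=1 tape=c[b]bba   (p1,b)→(p1,b,left)
state=p1 head=0 tape=[c]bbba
No transition is defined for (p1, c); M halts in state p1.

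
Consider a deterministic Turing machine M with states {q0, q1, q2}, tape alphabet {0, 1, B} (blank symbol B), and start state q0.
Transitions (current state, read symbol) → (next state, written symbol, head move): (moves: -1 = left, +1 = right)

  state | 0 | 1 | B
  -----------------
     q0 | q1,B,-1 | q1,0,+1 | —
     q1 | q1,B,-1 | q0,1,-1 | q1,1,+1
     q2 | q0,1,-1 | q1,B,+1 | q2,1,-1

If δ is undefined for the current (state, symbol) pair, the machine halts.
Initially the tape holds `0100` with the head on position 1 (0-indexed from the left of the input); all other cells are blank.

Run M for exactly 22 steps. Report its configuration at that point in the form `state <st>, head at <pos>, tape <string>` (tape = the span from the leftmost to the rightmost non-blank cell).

state q0, head at -1, tape 101B1

q0 | BB0[1]00   read 1 → write 0, move +1, go to q1
q1 | BB00[0]0   read 0 → write B, move -1, go to q1
q1 | BB0[0]B0   read 0 → write B, move -1, go to q1
q1 | BB[0]BB0   read 0 → write B, move -1, go to q1
q1 | B[B]BBB0   read B → write 1, move +1, go to q1
q1 | B1[B]BB0   read B → write 1, move +1, go to q1
q1 | B11[B]B0   read B → write 1, move +1, go to q1
q1 | B111[B]0   read B → write 1, move +1, go to q1
q1 | B1111[0]   read 0 → write B, move -1, go to q1
q1 | B111[1]B   read 1 → write 1, move -1, go to q0
q0 | B11[1]1B   read 1 → write 0, move +1, go to q1
q1 | B110[1]B   read 1 → write 1, move -1, go to q0
q0 | B11[0]1B   read 0 → write B, move -1, go to q1
q1 | B1[1]B1B   read 1 → write 1, move -1, go to q0
q0 | B[1]1B1B   read 1 → write 0, move +1, go to q1
q1 | B0[1]B1B   read 1 → write 1, move -1, go to q0
q0 | B[0]1B1B   read 0 → write B, move -1, go to q1
q1 | [B]B1B1B   read B → write 1, move +1, go to q1
q1 | 1[B]1B1B   read B → write 1, move +1, go to q1
q1 | 11[1]B1B   read 1 → write 1, move -1, go to q0
q0 | 1[1]1B1B   read 1 → write 0, move +1, go to q1
q1 | 10[1]B1B   read 1 → write 1, move -1, go to q0
q0 | 1[0]1B1B
After 22 steps: state q0, head at -1, tape 101B1.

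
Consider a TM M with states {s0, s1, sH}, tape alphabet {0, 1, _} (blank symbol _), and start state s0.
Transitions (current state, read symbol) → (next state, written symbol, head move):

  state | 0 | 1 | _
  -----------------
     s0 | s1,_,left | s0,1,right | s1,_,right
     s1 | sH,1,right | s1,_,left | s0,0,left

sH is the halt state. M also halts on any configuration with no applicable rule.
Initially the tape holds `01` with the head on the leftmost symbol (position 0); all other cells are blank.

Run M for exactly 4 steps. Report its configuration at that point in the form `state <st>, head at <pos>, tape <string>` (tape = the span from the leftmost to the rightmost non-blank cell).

state sH, head at 0, tape 1_1

state=s0 head=0 tape=__[0]1   (s0,0)→(s1,_,left)
state=s1 head=-1 tape=_[_]_1   (s1,_)→(s0,0,left)
state=s0 head=-2 tape=[_]0_1   (s0,_)→(s1,_,right)
state=s1 head=-1 tape=_[0]_1   (s1,0)→(sH,1,right)
state=sH head=0 tape=_1[_]1
After 4 steps: state sH, head at 0, tape 1_1.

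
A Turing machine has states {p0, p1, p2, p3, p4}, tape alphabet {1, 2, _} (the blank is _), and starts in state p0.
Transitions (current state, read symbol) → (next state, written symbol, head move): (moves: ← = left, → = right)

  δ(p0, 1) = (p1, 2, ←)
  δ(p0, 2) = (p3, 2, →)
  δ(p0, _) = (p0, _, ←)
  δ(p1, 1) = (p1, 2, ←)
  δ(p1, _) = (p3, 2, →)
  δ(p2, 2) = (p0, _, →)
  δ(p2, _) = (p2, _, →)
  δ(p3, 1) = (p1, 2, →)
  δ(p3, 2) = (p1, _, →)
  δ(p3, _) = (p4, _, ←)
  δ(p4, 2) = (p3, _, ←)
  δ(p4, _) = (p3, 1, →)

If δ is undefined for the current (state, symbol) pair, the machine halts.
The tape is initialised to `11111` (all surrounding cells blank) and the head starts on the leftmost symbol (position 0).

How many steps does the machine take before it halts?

p0 | ___[1]1111__   read 1 → write 2, move ←, go to p1
p1 | __[_]21111__   read _ → write 2, move →, go to p3
p3 | __2[2]1111__   read 2 → write _, move →, go to p1
p1 | __2_[1]111__   read 1 → write 2, move ←, go to p1
p1 | __2[_]2111__   read _ → write 2, move →, go to p3
p3 | __22[2]111__   read 2 → write _, move →, go to p1
p1 | __22_[1]11__   read 1 → write 2, move ←, go to p1
p1 | __22[_]211__   read _ → write 2, move →, go to p3
p3 | __222[2]11__   read 2 → write _, move →, go to p1
p1 | __222_[1]1__   read 1 → write 2, move ←, go to p1
p1 | __222[_]21__   read _ → write 2, move →, go to p3
p3 | __2222[2]1__   read 2 → write _, move →, go to p1
p1 | __2222_[1]__   read 1 → write 2, move ←, go to p1
p1 | __2222[_]2__   read _ → write 2, move →, go to p3
p3 | __22222[2]__   read 2 → write _, move →, go to p1
p1 | __22222_[_]_   read _ → write 2, move →, go to p3
p3 | __22222_2[_]   read _ → write _, move ←, go to p4
p4 | __22222_[2]_   read 2 → write _, move ←, go to p3
p3 | __22222[_]__   read _ → write _, move ←, go to p4
p4 | __2222[2]___   read 2 → write _, move ←, go to p3
p3 | __222[2]____   read 2 → write _, move →, go to p1
p1 | __222_[_]___   read _ → write 2, move →, go to p3
p3 | __222_2[_]__   read _ → write _, move ←, go to p4
p4 | __222_[2]___   read 2 → write _, move ←, go to p3
p3 | __222[_]____   read _ → write _, move ←, go to p4
p4 | __22[2]_____   read 2 → write _, move ←, go to p3
p3 | __2[2]______   read 2 → write _, move →, go to p1
p1 | __2_[_]_____   read _ → write 2, move →, go to p3
p3 | __2_2[_]____   read _ → write _, move ←, go to p4
p4 | __2_[2]_____   read 2 → write _, move ←, go to p3
p3 | __2[_]______   read _ → write _, move ←, go to p4
p4 | __[2]_______   read 2 → write _, move ←, go to p3
p3 | _[_]________   read _ → write _, move ←, go to p4
p4 | [_]_________   read _ → write 1, move →, go to p3
p3 | 1[_]________   read _ → write _, move ←, go to p4
p4 | [1]_________
M halts after 35 transitions.

35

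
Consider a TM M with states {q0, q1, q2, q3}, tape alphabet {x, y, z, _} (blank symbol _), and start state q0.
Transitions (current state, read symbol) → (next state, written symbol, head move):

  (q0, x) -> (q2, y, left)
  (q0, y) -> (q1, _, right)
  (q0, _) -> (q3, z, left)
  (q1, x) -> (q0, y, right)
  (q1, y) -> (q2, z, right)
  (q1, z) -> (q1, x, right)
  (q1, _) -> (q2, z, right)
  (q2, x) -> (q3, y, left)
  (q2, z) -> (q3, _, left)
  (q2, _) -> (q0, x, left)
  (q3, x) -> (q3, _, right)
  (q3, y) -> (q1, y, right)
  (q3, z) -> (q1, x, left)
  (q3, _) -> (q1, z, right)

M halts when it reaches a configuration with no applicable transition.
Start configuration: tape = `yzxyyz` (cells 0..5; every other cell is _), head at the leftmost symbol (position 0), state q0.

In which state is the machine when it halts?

q0 | [y]zxyyz   read y → write _, move right, go to q1
q1 | _[z]xyyz   read z → write x, move right, go to q1
q1 | _x[x]yyz   read x → write y, move right, go to q0
q0 | _xy[y]yz   read y → write _, move right, go to q1
q1 | _xy_[y]z   read y → write z, move right, go to q2
q2 | _xy_z[z]   read z → write _, move left, go to q3
q3 | _xy_[z]_   read z → write x, move left, go to q1
q1 | _xy[_]x_   read _ → write z, move right, go to q2
q2 | _xyz[x]_   read x → write y, move left, go to q3
q3 | _xy[z]y_   read z → write x, move left, go to q1
q1 | _x[y]xy_   read y → write z, move right, go to q2
q2 | _xz[x]y_   read x → write y, move left, go to q3
q3 | _x[z]yy_   read z → write x, move left, go to q1
q1 | _[x]xyy_   read x → write y, move right, go to q0
q0 | _y[x]yy_   read x → write y, move left, go to q2
q2 | _[y]yyy_
No transition is defined for (q2, y); M halts in state q2.

q2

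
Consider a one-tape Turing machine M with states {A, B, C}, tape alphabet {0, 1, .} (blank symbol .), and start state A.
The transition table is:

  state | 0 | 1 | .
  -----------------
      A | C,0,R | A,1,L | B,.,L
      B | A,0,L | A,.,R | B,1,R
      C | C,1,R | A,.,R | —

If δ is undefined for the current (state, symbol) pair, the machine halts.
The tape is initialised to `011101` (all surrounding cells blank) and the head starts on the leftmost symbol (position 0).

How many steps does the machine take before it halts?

A | ....[0]11101   read 0 → write 0, move R, go to C
C | ....0[1]1101   read 1 → write ., move R, go to A
A | ....0.[1]101   read 1 → write 1, move L, go to A
A | ....0[.]1101   read . → write ., move L, go to B
B | ....[0].1101   read 0 → write 0, move L, go to A
A | ...[.]0.1101   read . → write ., move L, go to B
B | ..[.].0.1101   read . → write 1, move R, go to B
B | ..1[.]0.1101   read . → write 1, move R, go to B
B | ..11[0].1101   read 0 → write 0, move L, go to A
A | ..1[1]0.1101   read 1 → write 1, move L, go to A
A | ..[1]10.1101   read 1 → write 1, move L, go to A
A | .[.]110.1101   read . → write ., move L, go to B
B | [.].110.1101   read . → write 1, move R, go to B
B | 1[.]110.1101   read . → write 1, move R, go to B
B | 11[1]10.1101   read 1 → write ., move R, go to A
A | 11.[1]0.1101   read 1 → write 1, move L, go to A
A | 11[.]10.1101   read . → write ., move L, go to B
B | 1[1].10.1101   read 1 → write ., move R, go to A
A | 1.[.]10.1101   read . → write ., move L, go to B
B | 1[.].10.1101   read . → write 1, move R, go to B
B | 11[.]10.1101   read . → write 1, move R, go to B
B | 111[1]0.1101   read 1 → write ., move R, go to A
A | 111.[0].1101   read 0 → write 0, move R, go to C
C | 111.0[.]1101
M halts after 23 transitions.

23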